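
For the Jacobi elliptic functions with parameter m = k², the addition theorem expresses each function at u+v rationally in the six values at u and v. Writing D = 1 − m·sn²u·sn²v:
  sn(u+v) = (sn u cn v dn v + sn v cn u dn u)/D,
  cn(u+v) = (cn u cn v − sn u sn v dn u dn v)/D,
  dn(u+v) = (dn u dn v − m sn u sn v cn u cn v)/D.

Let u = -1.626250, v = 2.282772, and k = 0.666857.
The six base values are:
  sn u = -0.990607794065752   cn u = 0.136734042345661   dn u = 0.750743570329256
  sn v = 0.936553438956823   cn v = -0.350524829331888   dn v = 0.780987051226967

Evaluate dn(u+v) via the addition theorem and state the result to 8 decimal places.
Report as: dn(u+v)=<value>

m = k² = 0.444698258449
D = 1 − m·sn²u·sn²v = 0.6172333988329049
dn(u+v) = (dn u·dn v − m·sn u·sn v·cn u·cn v)/D = 0.5665469779786378/0.6172333988329049 = 0.9178812731940503

dn(u+v)=0.91788127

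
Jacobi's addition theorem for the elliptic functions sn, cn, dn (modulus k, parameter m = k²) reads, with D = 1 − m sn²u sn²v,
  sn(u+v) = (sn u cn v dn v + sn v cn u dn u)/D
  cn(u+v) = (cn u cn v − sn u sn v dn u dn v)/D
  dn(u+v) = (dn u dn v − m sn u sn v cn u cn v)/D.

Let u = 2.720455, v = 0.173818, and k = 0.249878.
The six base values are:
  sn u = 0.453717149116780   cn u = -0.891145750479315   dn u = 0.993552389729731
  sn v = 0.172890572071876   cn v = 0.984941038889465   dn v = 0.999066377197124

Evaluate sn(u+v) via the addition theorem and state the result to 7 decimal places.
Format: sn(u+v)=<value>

m = k² = 0.062439014884
D = 1 − m·sn²u·sn²v = 0.9996157896549481
sn(u+v) = (sn u·cn v·dn v + sn v·cn u·dn u)/D = 0.2933901077415396/0.9996157896549481 = 0.2935028745822566

sn(u+v)=0.2935029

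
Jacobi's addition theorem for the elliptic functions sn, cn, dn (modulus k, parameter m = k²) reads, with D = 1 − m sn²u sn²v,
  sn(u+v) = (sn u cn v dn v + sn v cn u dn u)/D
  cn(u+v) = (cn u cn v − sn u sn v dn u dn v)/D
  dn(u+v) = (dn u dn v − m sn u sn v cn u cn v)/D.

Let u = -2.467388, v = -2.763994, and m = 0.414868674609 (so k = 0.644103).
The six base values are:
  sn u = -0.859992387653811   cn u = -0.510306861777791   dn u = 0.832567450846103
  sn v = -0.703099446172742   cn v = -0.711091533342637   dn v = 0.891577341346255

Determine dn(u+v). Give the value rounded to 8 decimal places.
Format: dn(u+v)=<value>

m = k² = 0.414868674609
D = 1 − m·sn²u·sn²v = 0.8483182363610163
dn(u+v) = (dn u·dn v − m·sn u·sn v·cn u·cn v)/D = 0.6512694523224058/0.8483182363610163 = 0.7677183212707064

dn(u+v)=0.76771832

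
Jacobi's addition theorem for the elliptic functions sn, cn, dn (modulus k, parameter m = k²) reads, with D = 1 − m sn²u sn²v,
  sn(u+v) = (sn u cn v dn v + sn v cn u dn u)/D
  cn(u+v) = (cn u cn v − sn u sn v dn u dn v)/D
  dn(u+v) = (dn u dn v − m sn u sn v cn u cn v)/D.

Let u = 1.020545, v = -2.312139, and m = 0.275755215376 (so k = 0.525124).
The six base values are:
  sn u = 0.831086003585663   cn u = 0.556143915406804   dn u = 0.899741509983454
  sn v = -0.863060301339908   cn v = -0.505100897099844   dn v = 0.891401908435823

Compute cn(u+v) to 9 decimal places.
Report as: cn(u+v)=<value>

m = k² = 0.275755215376
D = 1 − m·sn²u·sn²v = 0.8581275877976167
cn(u+v) = (cn u·cn v − sn u·sn v·dn u·dn v)/D = 0.2943700835737928/0.8581275877976167 = 0.3430376645147759

cn(u+v)=0.343037665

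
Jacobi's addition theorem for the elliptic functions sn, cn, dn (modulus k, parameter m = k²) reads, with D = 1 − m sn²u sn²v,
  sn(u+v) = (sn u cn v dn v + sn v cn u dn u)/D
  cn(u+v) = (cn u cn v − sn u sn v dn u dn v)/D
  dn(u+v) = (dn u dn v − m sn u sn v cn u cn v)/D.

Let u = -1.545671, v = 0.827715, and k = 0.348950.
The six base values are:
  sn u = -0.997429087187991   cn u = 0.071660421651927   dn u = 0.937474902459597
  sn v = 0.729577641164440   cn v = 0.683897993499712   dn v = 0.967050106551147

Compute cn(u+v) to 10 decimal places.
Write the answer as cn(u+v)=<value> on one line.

cn(u+v)=0.7575820951

m = k² = 0.1217661025
D = 1 − m·sn²u·sn²v = 0.9355187429418986
cn(u+v) = (cn u·cn v − sn u·sn v·dn u·dn v)/D = 0.7087322492641765/0.9355187429418986 = 0.7575820950796205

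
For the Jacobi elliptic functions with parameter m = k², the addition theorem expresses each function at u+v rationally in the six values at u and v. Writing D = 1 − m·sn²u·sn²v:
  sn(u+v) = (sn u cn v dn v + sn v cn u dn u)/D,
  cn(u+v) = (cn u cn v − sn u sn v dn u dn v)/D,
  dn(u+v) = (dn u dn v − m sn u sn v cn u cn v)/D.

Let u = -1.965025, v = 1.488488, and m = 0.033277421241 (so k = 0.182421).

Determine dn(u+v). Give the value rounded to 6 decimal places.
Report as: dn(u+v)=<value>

dn(u+v)=0.996501

sn u = -0.9305765126492193, cn u = -0.3660974653089222, dn u = 0.9854860036953286
sn v = 0.9955827225035238, cn v = 0.09388845856904613, dn v = 0.9833696764933336
m = k² = 0.033277421241
D = 1 − m·sn²u·sn²v = 0.9714366895299491
dn(u+v) = (dn u·dn v − m·sn u·sn v·cn u·cn v)/D = 0.9680373402005154/0.9714366895299491 = 0.9965006990511358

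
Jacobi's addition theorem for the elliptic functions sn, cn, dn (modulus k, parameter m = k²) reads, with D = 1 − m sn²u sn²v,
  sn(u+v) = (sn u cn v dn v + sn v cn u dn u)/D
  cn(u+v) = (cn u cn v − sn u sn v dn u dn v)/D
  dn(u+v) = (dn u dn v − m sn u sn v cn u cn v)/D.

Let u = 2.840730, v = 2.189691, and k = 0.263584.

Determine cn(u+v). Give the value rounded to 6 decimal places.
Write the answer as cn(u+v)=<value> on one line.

cn(u+v)=0.222840

sn u = 0.3496095678914513, cn u = -0.9368954851202735, dn u = 0.9957449990816682
sn v = 0.8409467392505297, cn v = -0.5411179000401868, dn v = 0.9751239909417376
m = k² = 0.069476525056
D = 1 − m·sn²u·sn²v = 0.9939946034556019
cn(u+v) = (cn u·cn v − sn u·sn v·dn u·dn v)/D = 0.2215013769555516/0.9939946034556019 = 0.2228396172227763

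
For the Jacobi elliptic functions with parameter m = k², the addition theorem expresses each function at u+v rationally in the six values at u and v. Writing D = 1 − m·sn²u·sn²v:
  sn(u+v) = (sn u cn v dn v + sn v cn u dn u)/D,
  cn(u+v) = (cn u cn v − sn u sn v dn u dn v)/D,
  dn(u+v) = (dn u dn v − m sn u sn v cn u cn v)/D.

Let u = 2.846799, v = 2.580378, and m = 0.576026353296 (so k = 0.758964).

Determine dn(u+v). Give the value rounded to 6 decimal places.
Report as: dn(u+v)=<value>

sn u = 0.7979161477284614, cn u = -0.6027684640010393, dn u = 0.7957771036227209
sn v = 0.902926683849373, cn v = -0.4297946062862754, dn v = 0.7282713747250891
m = k² = 0.576026353296
D = 1 − m·sn²u·sn²v = 0.7010064382650423
dn(u+v) = (dn u·dn v − m·sn u·sn v·cn u·cn v)/D = 0.4720280420805219/0.7010064382650423 = 0.673357641691236

dn(u+v)=0.673358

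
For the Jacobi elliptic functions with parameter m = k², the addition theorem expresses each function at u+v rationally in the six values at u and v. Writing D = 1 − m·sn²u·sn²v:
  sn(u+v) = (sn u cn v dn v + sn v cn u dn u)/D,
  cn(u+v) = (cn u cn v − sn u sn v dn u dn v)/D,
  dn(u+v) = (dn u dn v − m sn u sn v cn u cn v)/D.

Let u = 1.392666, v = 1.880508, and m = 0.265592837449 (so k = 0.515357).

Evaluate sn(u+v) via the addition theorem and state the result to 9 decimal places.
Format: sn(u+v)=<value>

sn u = 0.9665136811304059, cn u = 0.2566150895558406, dn u = 0.8671198286741817
sn v = 0.9872555505156536, cn v = -0.1591429482447583, dn v = 0.8608912205959847
m = k² = 0.265592837449
D = 1 − m·sn²u·sn²v = 0.7581803775794153
sn(u+v) = (sn u·cn v·dn v + sn v·cn u·dn u)/D = 0.08726320650485967/0.7581803775794153 = 0.1150955749916112

sn(u+v)=0.115095575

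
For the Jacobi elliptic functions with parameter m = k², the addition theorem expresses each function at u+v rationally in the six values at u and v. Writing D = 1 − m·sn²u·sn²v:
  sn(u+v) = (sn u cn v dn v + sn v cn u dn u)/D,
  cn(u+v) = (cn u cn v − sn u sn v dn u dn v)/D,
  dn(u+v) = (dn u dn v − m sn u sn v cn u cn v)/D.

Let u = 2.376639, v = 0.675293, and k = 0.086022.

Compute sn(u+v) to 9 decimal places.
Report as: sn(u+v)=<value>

sn u = 0.6963423012689696, cn u = -0.7177098295714192, dn u = 0.9982043374270336
sn v = 0.624855483930757, cn v = 0.7807404333078052, dn v = 0.9985543529353334
m = k² = 0.007399784484
D = 1 − m·sn²u·sn²v = 0.9985990462455441
sn(u+v) = (sn u·cn v·dn v + sn v·cn u·dn u)/D = 0.0952170145944446/0.9985990462455441 = 0.09535059637041935

sn(u+v)=0.095350596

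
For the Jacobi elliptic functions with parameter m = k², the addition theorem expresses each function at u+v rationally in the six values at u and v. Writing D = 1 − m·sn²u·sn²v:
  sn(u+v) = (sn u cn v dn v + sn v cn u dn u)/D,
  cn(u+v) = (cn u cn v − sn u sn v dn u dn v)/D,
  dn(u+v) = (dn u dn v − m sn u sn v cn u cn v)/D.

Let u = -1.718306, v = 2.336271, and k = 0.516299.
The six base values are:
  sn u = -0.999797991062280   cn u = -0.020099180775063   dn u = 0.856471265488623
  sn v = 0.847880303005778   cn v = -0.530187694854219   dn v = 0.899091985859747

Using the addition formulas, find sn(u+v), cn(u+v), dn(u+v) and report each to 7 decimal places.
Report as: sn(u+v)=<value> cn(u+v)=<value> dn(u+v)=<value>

sn(u+v)=0.5714627 cn(u+v)=0.8206280 dn(u+v)=0.9554832

m = k² = 0.266564657401
D = 1 − m·sn²u·sn²v = 0.8084438146174386
sn(u+v) = (sn u·cn v·dn v + sn v·cn u·dn u)/D = 0.4619954863832598/0.8084438146174386 = 0.5714627015878393
cn(u+v) = (cn u·cn v − sn u·sn v·dn u·dn v)/D = 0.663431663364578/0.8084438146174386 = 0.8206280404019401
dn(u+v) = (dn u·dn v − m·sn u·sn v·cn u·cn v)/D = 0.7724544558633813/0.8084438146174386 = 0.9554831664200589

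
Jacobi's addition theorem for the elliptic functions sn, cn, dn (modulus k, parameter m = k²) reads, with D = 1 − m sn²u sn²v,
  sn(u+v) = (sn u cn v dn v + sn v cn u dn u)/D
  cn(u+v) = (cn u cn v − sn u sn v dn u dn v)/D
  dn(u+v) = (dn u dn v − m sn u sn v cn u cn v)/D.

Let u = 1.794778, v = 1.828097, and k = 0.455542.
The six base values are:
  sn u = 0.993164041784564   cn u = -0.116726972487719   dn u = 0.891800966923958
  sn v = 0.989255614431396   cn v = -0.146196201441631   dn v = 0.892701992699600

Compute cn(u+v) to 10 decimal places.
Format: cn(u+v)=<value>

m = k² = 0.207518513764
D = 1 − m·sn²u·sn²v = 0.7996838935139963
cn(u+v) = (cn u·cn v − sn u·sn v·dn u·dn v)/D = -0.7651100018424334/0.7996838935139963 = -0.9567655520487762

cn(u+v)=-0.9567655520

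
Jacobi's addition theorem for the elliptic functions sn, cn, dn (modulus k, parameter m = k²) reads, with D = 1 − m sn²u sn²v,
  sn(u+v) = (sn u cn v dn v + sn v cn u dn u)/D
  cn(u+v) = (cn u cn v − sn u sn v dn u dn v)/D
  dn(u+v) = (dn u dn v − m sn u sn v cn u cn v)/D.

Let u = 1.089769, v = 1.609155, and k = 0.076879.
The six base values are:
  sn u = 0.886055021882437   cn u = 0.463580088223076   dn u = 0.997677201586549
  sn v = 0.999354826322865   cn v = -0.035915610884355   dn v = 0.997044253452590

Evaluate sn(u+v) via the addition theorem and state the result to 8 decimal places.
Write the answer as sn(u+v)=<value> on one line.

sn(u+v)=0.43247995

m = k² = 0.005910380641
D = 1 − m·sn²u·sn²v = 0.9953657841057328
sn(u+v) = (sn u·cn v·dn v + sn v·cn u·dn u)/D = 0.430475744131796/0.9953657841057328 = 0.4324799495881292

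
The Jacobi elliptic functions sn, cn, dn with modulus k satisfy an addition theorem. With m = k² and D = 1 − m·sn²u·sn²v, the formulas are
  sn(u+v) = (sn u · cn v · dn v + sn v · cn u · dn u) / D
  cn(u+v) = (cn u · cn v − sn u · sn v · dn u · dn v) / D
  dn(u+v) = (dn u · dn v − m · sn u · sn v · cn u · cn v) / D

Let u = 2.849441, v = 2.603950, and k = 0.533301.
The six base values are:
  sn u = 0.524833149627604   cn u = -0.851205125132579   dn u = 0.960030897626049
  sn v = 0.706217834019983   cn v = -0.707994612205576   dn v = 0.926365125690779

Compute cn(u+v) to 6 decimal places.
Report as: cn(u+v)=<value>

cn(u+v)=0.284119

m = k² = 0.284409956601
D = 1 − m·sn²u·sn²v = 0.9609280871444031
cn(u+v) = (cn u·cn v − sn u·sn v·dn u·dn v)/D = 0.2730181749401738/0.9609280871444031 = 0.2841192578224078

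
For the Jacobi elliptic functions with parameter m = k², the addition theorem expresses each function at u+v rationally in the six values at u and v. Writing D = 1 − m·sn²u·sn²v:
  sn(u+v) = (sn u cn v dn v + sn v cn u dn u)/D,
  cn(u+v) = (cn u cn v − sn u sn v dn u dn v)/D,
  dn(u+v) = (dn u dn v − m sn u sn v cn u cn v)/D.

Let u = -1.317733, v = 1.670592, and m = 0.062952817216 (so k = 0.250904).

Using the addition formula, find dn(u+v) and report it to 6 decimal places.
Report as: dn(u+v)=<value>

dn(u+v)=0.996243

sn u = -0.9637703290789258, cn u = 0.2667334864374909, dn u = 0.9703226635030835
sn v = 0.997424169665332, cn v = -0.07172883497884882, dn v = 0.9681792585315532
m = k² = 0.062952817216
D = 1 − m·sn²u·sn²v = 0.9418269211775624
dn(u+v) = (dn u·dn v − m·sn u·sn v·cn u·cn v)/D = 0.9382884598693041/0.9418269211775624 = 0.996242981349658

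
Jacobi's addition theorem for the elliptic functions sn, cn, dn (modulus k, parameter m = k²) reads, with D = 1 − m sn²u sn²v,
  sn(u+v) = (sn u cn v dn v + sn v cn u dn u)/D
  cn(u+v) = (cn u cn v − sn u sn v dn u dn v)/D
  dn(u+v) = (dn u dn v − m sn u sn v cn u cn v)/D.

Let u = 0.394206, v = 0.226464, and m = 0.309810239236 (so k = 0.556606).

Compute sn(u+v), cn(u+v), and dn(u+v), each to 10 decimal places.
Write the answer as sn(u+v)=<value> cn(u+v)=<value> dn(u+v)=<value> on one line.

sn(u+v)=0.5722839078 cn(u+v)=0.8200555645 dn(u+v)=0.9479105434

sn u = 0.381248280680275, cn u = 0.92447268671299, dn u = 0.9772251551219197
sn v = 0.2239551880235914, cn v = 0.9745994427236852, dn v = 0.9922001715841675
m = k² = 0.309810239236
D = 1 − m·sn²u·sn²v = 0.9977414286761118
sn(u+v) = (sn u·cn v·dn v + sn v·cn u·dn u)/D = 0.5709913637657696/0.9977414286761118 = 0.5722839077890246
cn(u+v) = (cn u·cn v − sn u·sn v·dn u·dn v)/D = 0.8182034105291637/0.9977414286761118 = 0.8200555645111636
dn(u+v) = (dn u·dn v − m·sn u·sn v·cn u·cn v)/D = 0.945769619828692/0.9977414286761118 = 0.9479105433996257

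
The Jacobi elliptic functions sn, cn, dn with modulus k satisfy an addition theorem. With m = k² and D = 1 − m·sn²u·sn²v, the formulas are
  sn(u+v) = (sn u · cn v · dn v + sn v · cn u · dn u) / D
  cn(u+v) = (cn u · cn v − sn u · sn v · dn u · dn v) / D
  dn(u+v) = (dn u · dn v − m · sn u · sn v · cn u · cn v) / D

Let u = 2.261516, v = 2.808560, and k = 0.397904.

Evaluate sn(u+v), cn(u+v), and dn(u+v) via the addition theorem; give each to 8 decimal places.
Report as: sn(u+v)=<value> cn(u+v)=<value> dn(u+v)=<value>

sn(u+v)=-0.99022089 cn(u+v)=0.13950838 dn(u+v)=0.91910493

sn u = 0.838427089015289, cn u = -0.5450137763445514, dn u = 0.9427099435511965
sn v = 0.4504145523184987, cn v = -0.8928195400301935, dn v = 0.9838087027470453
m = k² = 0.158327593216
D = 1 − m·sn²u·sn²v = 0.9774206185557823
sn(u+v) = (sn u·cn v·dn v + sn v·cn u·dn u)/D = -0.9678623149488505/0.9774206185557823 = -0.9902208901413856
cn(u+v) = (cn u·cn v − sn u·sn v·dn u·dn v)/D = 0.1363583693061055/0.9774206185557823 = 0.13950838228437
dn(u+v) = (dn u·dn v − m·sn u·sn v·cn u·cn v)/D = 0.8983521088072865/0.9774206185557823 = 0.9191049295999854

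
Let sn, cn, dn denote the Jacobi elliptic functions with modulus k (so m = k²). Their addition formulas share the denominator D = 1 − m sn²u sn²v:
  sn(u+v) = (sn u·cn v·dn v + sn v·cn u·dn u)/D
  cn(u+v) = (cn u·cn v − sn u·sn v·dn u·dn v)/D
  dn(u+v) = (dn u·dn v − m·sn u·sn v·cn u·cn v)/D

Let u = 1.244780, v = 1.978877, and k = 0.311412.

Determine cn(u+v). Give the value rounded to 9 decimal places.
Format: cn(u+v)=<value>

cn(u+v)=-0.999998961

sn u = 0.9397665556398025, cn u = 0.3418169406289016, dn u = 0.9562182257563617
sn v = 0.9392945769183207, cn v = -0.3431117861161766, dn v = 0.9562631971960618
m = k² = 0.096977433744
D = 1 − m·sn²u·sn²v = 0.9244361133450013
cn(u+v) = (cn u·cn v − sn u·sn v·dn u·dn v)/D = -0.9244351532233026/0.9244361133450013 = -0.9999989613974564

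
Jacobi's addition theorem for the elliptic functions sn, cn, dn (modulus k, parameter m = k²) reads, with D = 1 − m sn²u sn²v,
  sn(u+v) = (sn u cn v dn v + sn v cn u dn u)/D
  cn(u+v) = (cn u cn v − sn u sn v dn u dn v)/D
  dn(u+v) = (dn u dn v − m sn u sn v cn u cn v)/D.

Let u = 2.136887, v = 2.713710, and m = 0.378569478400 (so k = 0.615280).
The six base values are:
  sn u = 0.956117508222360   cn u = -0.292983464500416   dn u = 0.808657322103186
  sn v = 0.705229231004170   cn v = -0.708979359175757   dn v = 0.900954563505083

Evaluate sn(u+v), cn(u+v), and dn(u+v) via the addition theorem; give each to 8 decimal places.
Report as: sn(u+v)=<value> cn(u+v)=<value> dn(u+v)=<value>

sn(u+v)=-0.93952277 cn(u+v)=-0.34248646 dn(u+v)=0.81598748

m = k² = 0.3785694784
D = 1 − m·sn²u·sn²v = 0.8278810259424736
sn(u+v) = (sn u·cn v·dn v + sn v·cn u·dn u)/D = -0.7778130710441095/0.8278810259424736 = -0.9395227655551522
cn(u+v) = (cn u·cn v − sn u·sn v·dn u·dn v)/D = -0.2835380391208447/0.8278810259424736 = -0.3424864566717909
dn(u+v) = (dn u·dn v − m·sn u·sn v·cn u·cn v)/D = 0.6755405561422661/0.8278810259424736 = 0.8159874848843401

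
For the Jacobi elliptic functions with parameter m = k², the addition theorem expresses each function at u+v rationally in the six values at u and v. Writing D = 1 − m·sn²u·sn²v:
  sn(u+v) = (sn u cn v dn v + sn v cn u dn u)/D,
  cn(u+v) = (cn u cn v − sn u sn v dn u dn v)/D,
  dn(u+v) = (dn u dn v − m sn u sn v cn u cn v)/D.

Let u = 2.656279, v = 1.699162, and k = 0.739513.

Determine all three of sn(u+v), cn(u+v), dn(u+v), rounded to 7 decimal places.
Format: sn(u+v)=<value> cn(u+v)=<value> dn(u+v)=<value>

sn u = 0.8588883022826112, cn u = -0.5121629469242126, dn u = 0.7723813579050048
sn v = 0.9911756493199013, cn v = 0.1325550157303452, dn v = 0.6802423467819205
m = k² = 0.546879477169
D = 1 − m·sn²u·sn²v = 0.6036615108262244
sn(u+v) = (sn u·cn v·dn v + sn v·cn u·dn u)/D = -0.3146487718432115/0.6036615108262244 = -0.5212337811840205
cn(u+v) = (cn u·cn v − sn u·sn v·dn u·dn v)/D = -0.5151731456807104/0.6036615108262244 = -0.8534139355275426
dn(u+v) = (dn u·dn v − m·sn u·sn v·cn u·cn v)/D = 0.5570135062399841/0.6036615108262244 = 0.9227248983914947

sn(u+v)=-0.5212338 cn(u+v)=-0.8534139 dn(u+v)=0.9227249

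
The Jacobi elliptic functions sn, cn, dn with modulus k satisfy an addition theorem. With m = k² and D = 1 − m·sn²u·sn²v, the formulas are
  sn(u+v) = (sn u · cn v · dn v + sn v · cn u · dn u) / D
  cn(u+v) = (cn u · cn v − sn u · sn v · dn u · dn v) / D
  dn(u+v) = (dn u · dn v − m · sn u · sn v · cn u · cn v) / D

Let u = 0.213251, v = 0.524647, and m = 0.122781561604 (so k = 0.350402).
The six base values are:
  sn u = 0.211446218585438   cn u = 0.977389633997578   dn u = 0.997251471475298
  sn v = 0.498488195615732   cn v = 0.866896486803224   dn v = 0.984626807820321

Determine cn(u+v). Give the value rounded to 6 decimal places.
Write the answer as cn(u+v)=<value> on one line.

cn(u+v)=0.744814

m = k² = 0.122781561604
D = 1 − m·sn²u·sn²v = 0.9986359108475243
cn(u+v) = (cn u·cn v − sn u·sn v·dn u·dn v)/D = 0.743797834069921/0.9986359108475243 = 0.7448138265313062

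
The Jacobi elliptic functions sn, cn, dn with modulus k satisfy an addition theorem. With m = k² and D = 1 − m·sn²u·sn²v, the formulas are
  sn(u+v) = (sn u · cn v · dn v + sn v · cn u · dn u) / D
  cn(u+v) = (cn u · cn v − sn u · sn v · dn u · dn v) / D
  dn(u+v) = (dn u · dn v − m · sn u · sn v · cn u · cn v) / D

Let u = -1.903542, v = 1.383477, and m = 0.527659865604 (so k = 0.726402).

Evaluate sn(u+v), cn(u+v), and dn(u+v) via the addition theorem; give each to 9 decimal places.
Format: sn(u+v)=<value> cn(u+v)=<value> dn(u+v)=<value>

sn u = -0.9998488621090758, cn u = -0.01738542318110863, dn u = 0.6873860786641445
sn v = 0.9403173754977805, cn v = 0.3402987413096998, dn v = 0.7303730916011981
m = k² = 0.527659865604
D = 1 − m·sn²u·sn²v = 0.533585870599585
sn(u+v) = (sn u·cn v·dn v + sn v·cn u·dn u)/D = -0.2597447399742538/0.533585870599585 = -0.4867908883763757
cn(u+v) = (cn u·cn v − sn u·sn v·dn u·dn v)/D = 0.466097147984435/0.533585870599585 = 0.8735185350029723
dn(u+v) = (dn u·dn v − m·sn u·sn v·cn u·cn v)/D = 0.4991132928027972/0.533585870599585 = 0.9353945078079911

sn(u+v)=-0.486790888 cn(u+v)=0.873518535 dn(u+v)=0.935394508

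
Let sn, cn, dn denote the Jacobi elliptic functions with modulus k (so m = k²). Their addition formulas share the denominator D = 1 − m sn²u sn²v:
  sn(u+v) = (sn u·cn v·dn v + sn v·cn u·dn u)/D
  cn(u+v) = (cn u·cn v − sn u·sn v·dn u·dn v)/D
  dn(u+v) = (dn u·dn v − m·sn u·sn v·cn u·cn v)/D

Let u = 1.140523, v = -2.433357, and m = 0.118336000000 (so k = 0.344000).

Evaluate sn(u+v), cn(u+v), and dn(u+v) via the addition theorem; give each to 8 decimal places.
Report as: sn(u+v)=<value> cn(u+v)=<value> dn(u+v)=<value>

sn(u+v)=-0.95280828 cn(u+v)=0.30357268 dn(u+v)=0.94475892

sn u = 0.8992321985462327, cn u = 0.4374716597651884, dn u = 0.9509528461673431
sn v = -0.7165301914426278, cn v = -0.6975560800044618, dn v = 0.9691462539717713
m = k² = 0.118336
D = 1 − m·sn²u·sn²v = 0.9508719448126316
sn(u+v) = (sn u·cn v·dn v + sn v·cn u·dn u)/D = -0.9059986661524553/0.9508719448126316 = -0.9528082841175648
cn(u+v) = (cn u·cn v − sn u·sn v·dn u·dn v)/D = 0.28865874724617/0.9508719448126316 = 0.3035726827580867
dn(u+v) = (dn u·dn v − m·sn u·sn v·cn u·cn v)/D = 0.8983447514988784/0.9508719448126316 = 0.9447589198521325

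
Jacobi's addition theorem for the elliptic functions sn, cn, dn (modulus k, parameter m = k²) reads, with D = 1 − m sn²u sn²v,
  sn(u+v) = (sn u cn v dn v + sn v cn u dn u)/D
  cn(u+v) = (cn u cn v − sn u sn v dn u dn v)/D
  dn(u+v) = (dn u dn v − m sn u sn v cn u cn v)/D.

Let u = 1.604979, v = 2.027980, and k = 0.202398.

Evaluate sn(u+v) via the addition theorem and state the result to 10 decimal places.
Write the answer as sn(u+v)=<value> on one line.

sn(u+v)=-0.4419747760

sn u = 0.9998495339343757, cn u = -0.01734674295687008, dn u = 0.9793096427271528
sn v = 0.9080692839940096, cn v = -0.4188199797844019, dn v = 0.9829652683255632
m = k² = 0.040964950404
D = 1 − m·sn²u·sn²v = 0.9662308832406856
sn(u+v) = (sn u·cn v·dn v + sn v·cn u·dn u)/D = -0.4270496781412444/0.9662308832406856 = -0.4419747759551456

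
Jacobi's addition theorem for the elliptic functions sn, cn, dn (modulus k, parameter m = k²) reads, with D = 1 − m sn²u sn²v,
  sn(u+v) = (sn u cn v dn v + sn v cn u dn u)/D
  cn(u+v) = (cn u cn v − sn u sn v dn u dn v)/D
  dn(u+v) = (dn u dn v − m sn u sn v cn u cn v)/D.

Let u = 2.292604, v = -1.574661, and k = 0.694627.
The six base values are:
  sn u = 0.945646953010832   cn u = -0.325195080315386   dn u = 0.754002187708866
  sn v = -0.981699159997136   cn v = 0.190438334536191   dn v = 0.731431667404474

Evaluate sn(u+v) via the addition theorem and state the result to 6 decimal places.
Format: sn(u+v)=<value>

sn(u+v)=0.637543

m = k² = 0.482506669129
D = 1 − m·sn²u·sn²v = 0.5841677057761258
sn(u+v) = (sn u·cn v·dn v + sn v·cn u·dn u)/D = 0.37243212602845/0.5841677057761258 = 0.6375431615714468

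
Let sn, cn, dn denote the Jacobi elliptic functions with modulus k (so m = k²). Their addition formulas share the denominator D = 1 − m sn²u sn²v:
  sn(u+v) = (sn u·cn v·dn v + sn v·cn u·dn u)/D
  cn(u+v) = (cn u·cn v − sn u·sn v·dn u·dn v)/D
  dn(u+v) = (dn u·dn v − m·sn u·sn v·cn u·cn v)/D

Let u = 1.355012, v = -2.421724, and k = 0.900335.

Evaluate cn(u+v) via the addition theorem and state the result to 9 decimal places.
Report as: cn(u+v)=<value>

sn u = 0.9003927257101879, cn u = 0.4350780843574843, dn u = 0.5855239821274069
sn v = -0.9981419887332351, cn v = -0.06093086514782529, dn v = 0.4386414353853924
m = k² = 0.810603112225
D = 1 − m·sn²u·sn²v = 0.3452780925493177
cn(u+v) = (cn u·cn v − sn u·sn v·dn u·dn v)/D = 0.2043130839933255/0.3452780925493177 = 0.5917348606881059

cn(u+v)=0.591734861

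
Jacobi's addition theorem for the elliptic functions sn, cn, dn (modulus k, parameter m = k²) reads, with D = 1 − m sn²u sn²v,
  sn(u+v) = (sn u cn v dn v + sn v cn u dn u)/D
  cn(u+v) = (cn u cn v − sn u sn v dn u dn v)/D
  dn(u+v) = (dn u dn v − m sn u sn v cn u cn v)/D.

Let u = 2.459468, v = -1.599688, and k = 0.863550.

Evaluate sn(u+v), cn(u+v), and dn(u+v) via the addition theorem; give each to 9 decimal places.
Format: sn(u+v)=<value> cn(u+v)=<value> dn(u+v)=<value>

sn(u+v)=0.712131510 cn(u+v)=0.702046090 dn(u+v)=0.788557395

sn u = 0.9874689824901377, cn u = -0.1578132080020305, dn u = 0.5223538319216931
sn v = -0.9590160407828281, cn v = 0.2833517840445495, dn v = 0.5604942700854707
m = k² = 0.7457186025
D = 1 − m·sn²u·sn²v = 0.3312348316541443
sn(u+v) = (sn u·cn v·dn v + sn v·cn u·dn u)/D = 0.2358827606717426/0.3312348316541443 = 0.7121315095208263
cn(u+v) = (cn u·cn v − sn u·sn v·dn u·dn v)/D = 0.2325421185910775/0.3312348316541443 = 0.7020460904724057
dn(u+v) = (dn u·dn v − m·sn u·sn v·cn u·cn v)/D = 0.2611976760402563/0.3312348316541443 = 0.7885573951745007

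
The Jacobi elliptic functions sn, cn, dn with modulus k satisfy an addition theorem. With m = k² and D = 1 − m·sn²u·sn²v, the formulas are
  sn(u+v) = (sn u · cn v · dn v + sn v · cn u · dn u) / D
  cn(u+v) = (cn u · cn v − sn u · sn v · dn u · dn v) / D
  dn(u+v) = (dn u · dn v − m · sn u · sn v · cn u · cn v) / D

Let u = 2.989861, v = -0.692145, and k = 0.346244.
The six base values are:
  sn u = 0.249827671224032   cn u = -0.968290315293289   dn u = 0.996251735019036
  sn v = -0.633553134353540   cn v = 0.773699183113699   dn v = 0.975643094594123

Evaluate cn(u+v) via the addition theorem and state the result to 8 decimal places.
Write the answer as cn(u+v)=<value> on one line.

m = k² = 0.119884907536
D = 1 − m·sn²u·sn²v = 0.9969966103506889
cn(u+v) = (cn u·cn v − sn u·sn v·dn u·dn v)/D = -0.5953203327274151/0.9969966103506889 = -0.5971136978269304

cn(u+v)=-0.59711370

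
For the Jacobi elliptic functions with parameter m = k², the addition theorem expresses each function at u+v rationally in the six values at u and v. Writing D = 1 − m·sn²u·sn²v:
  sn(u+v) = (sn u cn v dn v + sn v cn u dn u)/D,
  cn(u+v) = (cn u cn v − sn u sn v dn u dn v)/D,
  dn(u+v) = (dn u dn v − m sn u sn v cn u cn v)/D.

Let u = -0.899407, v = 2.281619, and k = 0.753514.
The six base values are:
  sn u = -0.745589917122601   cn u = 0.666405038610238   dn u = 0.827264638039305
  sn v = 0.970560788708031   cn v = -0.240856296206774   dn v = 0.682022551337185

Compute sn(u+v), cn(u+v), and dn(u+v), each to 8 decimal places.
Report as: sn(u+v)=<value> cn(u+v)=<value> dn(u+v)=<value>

sn(u+v)=0.93576580 cn(u+v)=0.35262213 dn(u+v)=0.70909532

m = k² = 0.567783348196
D = 1 − m·sn²u·sn²v = 0.702677218433807
sn(u+v) = (sn u·cn v·dn v + sn v·cn u·dn u)/D = 0.6575413098843556/0.702677218433807 = 0.9357658006188751
cn(u+v) = (cn u·cn v − sn u·sn v·dn u·dn v)/D = 0.247779537293615/0.702677218433807 = 0.3526221297538141
dn(u+v) = (dn u·dn v − m·sn u·sn v·cn u·cn v)/D = 0.4982651290790209/0.702677218433807 = 0.7090953228704369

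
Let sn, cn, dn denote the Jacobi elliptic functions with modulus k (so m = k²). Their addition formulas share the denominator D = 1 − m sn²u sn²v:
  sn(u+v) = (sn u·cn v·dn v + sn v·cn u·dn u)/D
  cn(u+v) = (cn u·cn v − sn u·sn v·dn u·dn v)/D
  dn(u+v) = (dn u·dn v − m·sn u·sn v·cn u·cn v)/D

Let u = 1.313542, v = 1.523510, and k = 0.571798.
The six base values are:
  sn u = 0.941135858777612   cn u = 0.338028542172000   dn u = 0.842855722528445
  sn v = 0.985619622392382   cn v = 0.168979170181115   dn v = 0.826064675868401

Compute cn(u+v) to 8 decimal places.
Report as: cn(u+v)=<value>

cn(u+v)=-0.81918298

m = k² = 0.326952952804
D = 1 − m·sn²u·sn²v = 0.7186748310741782
cn(u+v) = (cn u·cn v − sn u·sn v·dn u·dn v)/D = -0.5887261863638129/0.7186748310741782 = -0.8191829752599856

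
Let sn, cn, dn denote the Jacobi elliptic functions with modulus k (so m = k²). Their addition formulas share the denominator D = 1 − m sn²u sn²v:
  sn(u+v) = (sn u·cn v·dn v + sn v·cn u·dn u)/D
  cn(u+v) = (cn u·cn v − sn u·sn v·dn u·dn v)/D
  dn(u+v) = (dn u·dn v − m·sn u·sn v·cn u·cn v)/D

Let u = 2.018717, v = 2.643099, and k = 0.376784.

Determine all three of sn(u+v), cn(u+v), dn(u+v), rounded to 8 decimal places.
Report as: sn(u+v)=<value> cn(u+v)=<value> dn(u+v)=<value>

sn(u+v)=-0.97680875 cn(u+v)=-0.21411369 dn(u+v)=0.92980762

sn u = 0.9359217767777647, cn u = -0.3522079325528487, dn u = 0.9357589342501406
sn v = 0.5766928900011825, cn v = -0.8169610214827167, dn v = 0.9761073920942369
m = k² = 0.141966182656
D = 1 − m·sn²u·sn²v = 0.9586426023433327
sn(u+v) = (sn u·cn v·dn v + sn v·cn u·dn u)/D = -0.9364104797353596/0.9586426023433327 = -0.9768087475419637
cn(u+v) = (cn u·cn v − sn u·sn v·dn u·dn v)/D = -0.2052585015764043/0.9586426023433327 = -0.2141136864506801
dn(u+v) = (dn u·dn v − m·sn u·sn v·cn u·cn v)/D = 0.8913531965319341/0.9586426023433327 = 0.9298076200171843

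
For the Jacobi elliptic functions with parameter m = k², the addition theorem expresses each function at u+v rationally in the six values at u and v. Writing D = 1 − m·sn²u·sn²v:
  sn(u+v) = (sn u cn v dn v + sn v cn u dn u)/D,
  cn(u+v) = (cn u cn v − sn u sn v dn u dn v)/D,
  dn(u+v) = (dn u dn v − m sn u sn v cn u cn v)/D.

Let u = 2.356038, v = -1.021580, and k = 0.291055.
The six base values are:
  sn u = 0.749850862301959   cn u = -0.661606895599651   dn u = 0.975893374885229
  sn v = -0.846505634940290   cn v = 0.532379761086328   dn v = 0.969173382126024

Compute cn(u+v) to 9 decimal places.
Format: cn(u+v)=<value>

m = k² = 0.084713013025
D = 1 − m·sn²u·sn²v = 0.965868165898034
cn(u+v) = (cn u·cn v − sn u·sn v·dn u·dn v)/D = 0.2481295208521132/0.965868165898034 = 0.2568979179693847

cn(u+v)=0.256897918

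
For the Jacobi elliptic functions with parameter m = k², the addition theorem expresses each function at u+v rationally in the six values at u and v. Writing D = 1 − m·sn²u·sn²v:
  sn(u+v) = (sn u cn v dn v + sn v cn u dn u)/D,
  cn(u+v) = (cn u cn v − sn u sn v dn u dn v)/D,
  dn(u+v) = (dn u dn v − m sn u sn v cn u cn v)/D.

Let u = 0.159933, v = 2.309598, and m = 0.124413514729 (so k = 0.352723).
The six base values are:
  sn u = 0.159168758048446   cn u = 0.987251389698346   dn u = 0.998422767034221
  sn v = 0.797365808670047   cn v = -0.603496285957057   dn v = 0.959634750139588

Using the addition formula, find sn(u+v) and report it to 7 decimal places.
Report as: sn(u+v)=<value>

sn(u+v)=0.6951717

m = k² = 0.124413514729
D = 1 − m·sn²u·sn²v = 0.9979959966993094
sn(u+v) = (sn u·cn v·dn v + sn v·cn u·dn u)/D = 0.6937785450555297/0.9979959966993094 = 0.6951716713795208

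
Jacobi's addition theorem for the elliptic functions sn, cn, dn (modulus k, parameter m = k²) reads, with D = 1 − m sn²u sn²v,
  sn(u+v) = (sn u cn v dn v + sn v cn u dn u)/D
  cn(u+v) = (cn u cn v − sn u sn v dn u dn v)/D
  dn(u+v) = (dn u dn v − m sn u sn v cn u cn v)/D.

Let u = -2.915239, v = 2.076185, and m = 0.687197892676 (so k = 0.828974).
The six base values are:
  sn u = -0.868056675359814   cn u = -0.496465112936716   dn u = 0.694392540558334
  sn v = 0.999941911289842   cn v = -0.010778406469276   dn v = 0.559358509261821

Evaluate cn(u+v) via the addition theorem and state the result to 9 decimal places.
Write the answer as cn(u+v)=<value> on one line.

cn(u+v)=0.710219781

m = k² = 0.687197892676
D = 1 − m·sn²u·sn²v = 0.482241157511347
cn(u+v) = (cn u·cn v − sn u·sn v·dn u·dn v)/D = 0.3424972094431929/0.482241157511347 = 0.7102197813448431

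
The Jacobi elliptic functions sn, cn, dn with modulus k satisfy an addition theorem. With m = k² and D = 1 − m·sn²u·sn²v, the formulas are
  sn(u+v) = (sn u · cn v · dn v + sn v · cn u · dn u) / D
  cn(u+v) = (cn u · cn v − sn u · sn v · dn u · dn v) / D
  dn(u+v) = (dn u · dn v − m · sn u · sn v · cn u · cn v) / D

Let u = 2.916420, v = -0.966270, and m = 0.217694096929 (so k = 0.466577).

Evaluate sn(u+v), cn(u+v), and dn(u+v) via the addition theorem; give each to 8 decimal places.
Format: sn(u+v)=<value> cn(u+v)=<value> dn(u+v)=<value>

sn(u+v)=0.96899071 cn(u+v)=-0.24709714 dn(u+v)=0.89196281

sn u = 0.4061945507019547, cn u = -0.9137866200487055, dn u = 0.9818766609594749
sn v = -0.8070970359587423, cn v = 0.5904188128325626, dn v = 0.9263869821151711
m = k² = 0.217694096929
D = 1 − m·sn²u·sn²v = 0.9766026677009872
sn(u+v) = (sn u·cn v·dn v + sn v·cn u·dn u)/D = 0.946318917134278/0.9766026677009872 = 0.9689907148851027
cn(u+v) = (cn u·cn v − sn u·sn v·dn u·dn v)/D = -0.2413157218966315/0.9766026677009872 = -0.2470971356905167
dn(u+v) = (dn u·dn v − m·sn u·sn v·cn u·cn v)/D = 0.8710932575022042/0.9766026677009872 = 0.8919628077126167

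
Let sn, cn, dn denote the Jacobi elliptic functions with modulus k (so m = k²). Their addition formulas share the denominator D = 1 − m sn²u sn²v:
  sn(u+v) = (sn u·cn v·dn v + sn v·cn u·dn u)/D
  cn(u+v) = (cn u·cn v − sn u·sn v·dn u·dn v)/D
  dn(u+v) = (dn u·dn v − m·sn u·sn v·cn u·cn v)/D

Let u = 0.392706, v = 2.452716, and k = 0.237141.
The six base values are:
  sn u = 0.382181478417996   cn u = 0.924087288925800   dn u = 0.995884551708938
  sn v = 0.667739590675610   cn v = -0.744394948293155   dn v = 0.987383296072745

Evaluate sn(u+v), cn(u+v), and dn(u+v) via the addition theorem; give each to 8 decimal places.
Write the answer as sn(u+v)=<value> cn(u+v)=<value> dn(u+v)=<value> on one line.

m = k² = 0.056235853881
D = 1 − m·sn²u·sn²v = 0.9963375911972165
sn(u+v) = (sn u·cn v·dn v + sn v·cn u·dn u)/D = 0.3336056462743305/0.9963375911972165 = 0.3348319377104543
cn(u+v) = (cn u·cn v − sn u·sn v·dn u·dn v)/D = -0.9388268575230249/0.9963375911972165 = -0.9422778642677872
dn(u+v) = (dn u·dn v − m·sn u·sn v·cn u·cn v)/D = 0.9931918012581286/0.9963375911972165 = 0.9968426465418133

sn(u+v)=0.33483194 cn(u+v)=-0.94227786 dn(u+v)=0.99684265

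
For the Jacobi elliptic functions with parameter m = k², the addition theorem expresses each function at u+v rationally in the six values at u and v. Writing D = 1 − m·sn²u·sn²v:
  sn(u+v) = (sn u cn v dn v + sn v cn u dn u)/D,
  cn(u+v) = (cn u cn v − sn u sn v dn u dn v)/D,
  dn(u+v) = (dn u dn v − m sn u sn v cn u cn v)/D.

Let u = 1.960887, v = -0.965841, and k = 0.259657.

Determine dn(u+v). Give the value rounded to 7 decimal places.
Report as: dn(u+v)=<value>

sn u = 0.9391565494899464, cn u = -0.3434894111179235, dn u = 0.9698108046308644
sn v = -0.8177288571629656, cn v = 0.5756036102761607, dn v = 0.9771982329466844
m = k² = 0.067421757649
D = 1 − m·sn²u·sn²v = 0.9602355755136849
dn(u+v) = (dn u·dn v − m·sn u·sn v·cn u·cn v)/D = 0.9374601324383963/0.9602355755136849 = 0.9762814004645634

dn(u+v)=0.9762814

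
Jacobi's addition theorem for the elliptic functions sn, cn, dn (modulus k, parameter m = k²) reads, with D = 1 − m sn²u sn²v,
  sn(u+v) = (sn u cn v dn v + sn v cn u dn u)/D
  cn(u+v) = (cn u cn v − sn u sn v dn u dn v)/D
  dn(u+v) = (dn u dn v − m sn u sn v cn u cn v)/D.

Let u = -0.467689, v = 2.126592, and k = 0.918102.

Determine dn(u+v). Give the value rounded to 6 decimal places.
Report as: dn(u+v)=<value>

dn(u+v)=0.480732

sn u = -0.4385973290268231, cn u = 0.8986836946170419, dn u = 0.9153421028428079
sn v = 0.9953618995045878, cn v = 0.0962012942460692, dn v = 0.4060660037254566
m = k² = 0.842911282404
D = 1 − m·sn²u·sn²v = 0.8393518022765107
dn(u+v) = (dn u·dn v − m·sn u·sn v·cn u·cn v)/D = 0.4035031897896572/0.8393518022765107 = 0.4807319037086307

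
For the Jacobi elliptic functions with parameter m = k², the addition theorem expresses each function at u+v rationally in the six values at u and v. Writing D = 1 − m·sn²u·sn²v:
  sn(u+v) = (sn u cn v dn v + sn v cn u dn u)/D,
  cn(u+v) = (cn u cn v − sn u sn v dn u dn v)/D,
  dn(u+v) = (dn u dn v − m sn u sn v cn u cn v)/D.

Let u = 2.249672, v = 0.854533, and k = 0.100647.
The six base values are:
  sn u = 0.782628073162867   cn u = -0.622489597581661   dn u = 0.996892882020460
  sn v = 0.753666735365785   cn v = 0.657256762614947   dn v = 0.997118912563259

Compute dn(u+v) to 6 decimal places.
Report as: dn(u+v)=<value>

m = k² = 0.010129818609
D = 1 − m·sn²u·sn²v = 0.996475713491043
dn(u+v) = (dn u·dn v − m·sn u·sn v·cn u·cn v)/D = 0.996465322777544/0.996475713491043 = 0.9999895725371344

dn(u+v)=0.999990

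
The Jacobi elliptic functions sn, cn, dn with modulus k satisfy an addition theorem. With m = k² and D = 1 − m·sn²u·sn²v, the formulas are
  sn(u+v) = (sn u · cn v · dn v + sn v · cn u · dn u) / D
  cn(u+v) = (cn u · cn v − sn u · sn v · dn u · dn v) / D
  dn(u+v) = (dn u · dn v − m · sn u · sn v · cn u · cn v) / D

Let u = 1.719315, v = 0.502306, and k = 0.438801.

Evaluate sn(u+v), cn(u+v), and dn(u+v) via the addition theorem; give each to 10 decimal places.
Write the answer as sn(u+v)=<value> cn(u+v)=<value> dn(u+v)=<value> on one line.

sn(u+v)=0.8711132920 cn(u+v)=-0.4910821037 dn(u+v)=0.9240608566

sn u = 0.9983756815290031, cn u = -0.05697366524543237, dn u = 0.8989319704311213
sn v = 0.4780618003347012, cn v = 0.8783262008278839, dn v = 0.9777499018572049
m = k² = 0.192546317601
D = 1 − m·sn²u·sn²v = 0.9561377111672437
sn(u+v) = (sn u·cn v·dn v + sn v·cn u·dn u)/D = 0.8329042691580495/0.9561377111672437 = 0.8711132919767886
cn(u+v) = (cn u·cn v − sn u·sn v·dn u·dn v)/D = -0.4695421185947337/0.9561377111672437 = -0.4910821036663445
dn(u+v) = (dn u·dn v − m·sn u·sn v·cn u·cn v)/D = 0.8835294324041927/0.9561377111672437 = 0.9240608565952162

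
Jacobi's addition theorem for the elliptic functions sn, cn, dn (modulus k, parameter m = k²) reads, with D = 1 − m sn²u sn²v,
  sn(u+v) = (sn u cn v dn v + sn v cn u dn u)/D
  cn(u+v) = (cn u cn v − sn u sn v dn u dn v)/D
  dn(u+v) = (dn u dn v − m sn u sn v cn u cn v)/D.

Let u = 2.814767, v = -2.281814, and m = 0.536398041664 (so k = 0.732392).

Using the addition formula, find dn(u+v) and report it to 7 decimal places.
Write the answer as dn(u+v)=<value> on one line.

sn u = 0.7788768993505116, cn u = -0.6271768296566233, dn u = 0.8213370465807798
sn v = -0.9629412910139579, cn v = -0.2697110862763562, dn v = 0.7089582040283139
m = k² = 0.536398041664
D = 1 − m·sn²u·sn²v = 0.6982658613690706
dn(u+v) = (dn u·dn v − m·sn u·sn v·cn u·cn v)/D = 0.6503462214411937/0.6982658613690706 = 0.9313733599492862

dn(u+v)=0.9313734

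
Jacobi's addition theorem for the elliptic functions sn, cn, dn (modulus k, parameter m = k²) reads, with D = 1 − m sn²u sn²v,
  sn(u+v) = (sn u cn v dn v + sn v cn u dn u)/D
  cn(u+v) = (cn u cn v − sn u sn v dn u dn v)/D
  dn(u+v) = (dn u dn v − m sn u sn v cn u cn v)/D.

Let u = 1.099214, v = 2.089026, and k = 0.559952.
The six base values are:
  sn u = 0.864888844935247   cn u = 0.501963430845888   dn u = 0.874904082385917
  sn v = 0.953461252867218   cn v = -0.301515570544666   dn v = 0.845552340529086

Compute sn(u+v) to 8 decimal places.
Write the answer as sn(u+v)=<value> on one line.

sn(u+v)=0.25195162

m = k² = 0.313546242304
D = 1 − m·sn²u·sn²v = 0.7867798280437763
sn(u+v) = (sn u·cn v·dn v + sn v·cn u·dn u)/D = 0.1982304538354657/0.7867798280437763 = 0.2519516220037561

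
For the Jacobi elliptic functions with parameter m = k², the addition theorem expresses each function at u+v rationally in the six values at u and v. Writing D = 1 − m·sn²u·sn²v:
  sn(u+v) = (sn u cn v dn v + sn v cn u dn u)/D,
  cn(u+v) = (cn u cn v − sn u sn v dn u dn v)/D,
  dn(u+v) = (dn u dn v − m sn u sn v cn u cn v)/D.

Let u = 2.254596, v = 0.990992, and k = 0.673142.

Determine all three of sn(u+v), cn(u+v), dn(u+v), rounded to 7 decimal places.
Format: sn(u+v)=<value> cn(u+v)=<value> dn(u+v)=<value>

sn u = 0.946440321536289, cn u = -0.3228787973377718, dn u = 0.7707904701897126
sn v = 0.8022435969486396, cn v = 0.5969968267544717, dn v = 0.8416497082198477
m = k² = 0.453120152164
D = 1 − m·sn²u·sn²v = 0.7387764270489878
sn(u+v) = (sn u·cn v·dn v + sn v·cn u·dn u)/D = 0.2758946026567508/0.7387764270489878 = 0.3734480318474704
cn(u+v) = (cn u·cn v − sn u·sn v·dn u·dn v)/D = -0.685326766869748/0.7387764270489878 = -0.9276511022519462
dn(u+v) = (dn u·dn v − m·sn u·sn v·cn u·cn v)/D = 0.7150525055175524/0.7387764270489878 = 0.9678875493818887

sn(u+v)=0.3734480 cn(u+v)=-0.9276511 dn(u+v)=0.9678875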